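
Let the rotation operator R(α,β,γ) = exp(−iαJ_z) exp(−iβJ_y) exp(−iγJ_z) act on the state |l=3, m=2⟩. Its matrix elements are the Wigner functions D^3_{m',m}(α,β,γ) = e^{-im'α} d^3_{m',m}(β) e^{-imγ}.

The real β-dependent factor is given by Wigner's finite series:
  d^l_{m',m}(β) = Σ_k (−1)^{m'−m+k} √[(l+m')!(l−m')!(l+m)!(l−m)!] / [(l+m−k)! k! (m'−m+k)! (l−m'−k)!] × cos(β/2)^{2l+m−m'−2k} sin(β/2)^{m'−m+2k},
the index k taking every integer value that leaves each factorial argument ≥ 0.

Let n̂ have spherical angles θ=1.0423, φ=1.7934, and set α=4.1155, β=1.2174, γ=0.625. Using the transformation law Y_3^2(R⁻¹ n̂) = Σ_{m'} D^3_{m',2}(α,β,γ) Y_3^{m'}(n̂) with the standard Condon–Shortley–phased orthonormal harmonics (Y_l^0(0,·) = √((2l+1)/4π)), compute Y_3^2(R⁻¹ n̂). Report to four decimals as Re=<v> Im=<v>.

Need the full column D^3_{m',2} for m'=−3..3 at α=4.1155, β=1.2174, γ=0.625.
cos(β/2)=0.820392, sin(β/2)=0.571801
d^3_{-3,2}: single k=5 term ⇒ +0.122835;  D = +0.012376-0.122210i
d^3_{-2,2}: k∈[4..5] ⇒ +0.359744 -0.034952 = +0.324792;  D = +0.248872+0.208694i
d^3_{-1,2}: k∈[3..4] ⇒ +0.652875 -0.158580 = +0.494295;  D = -0.475575+0.134744i
d^3_{0,2}: k∈[2..3] ⇒ +0.811217 -0.394080 = +0.417137;  D = +0.131533-0.395856i
d^3_{1,2}: k∈[1..2] ⇒ +0.671974 -0.652875 = +0.019099;  D = +0.011606+0.015168i
d^3_{2,2}: k∈[0..1] ⇒ +0.304880 -0.740536 = -0.435656;  D = +0.434968-0.024481i
d^3_{3,2}: single k=0 term ⇒ -0.520509;  D = -0.267910+0.446266i
Y_3^{m'}(θ=1.0423,φ=1.7934) and Σ D·Y over m':
  (+0.0124-0.1222i)·(+0.1664+0.2110i)  (+0.2489+0.2087i)·(-0.3468+0.1655i)  (-0.4756+0.1347i)·(-0.0167-0.0738i)  (+0.1315-0.3959i)·(-0.3253+0.0000i)  (+0.0116+0.0152i)·(+0.0167-0.0738i)  (+0.4350-0.0245i)·(-0.3468-0.1655i)  (-0.2679+0.4463i)·(-0.1664+0.2110i)
Y_3^2(R⁻¹ n̂) = -0.321075-0.082161i

Re=-0.3211 Im=-0.0822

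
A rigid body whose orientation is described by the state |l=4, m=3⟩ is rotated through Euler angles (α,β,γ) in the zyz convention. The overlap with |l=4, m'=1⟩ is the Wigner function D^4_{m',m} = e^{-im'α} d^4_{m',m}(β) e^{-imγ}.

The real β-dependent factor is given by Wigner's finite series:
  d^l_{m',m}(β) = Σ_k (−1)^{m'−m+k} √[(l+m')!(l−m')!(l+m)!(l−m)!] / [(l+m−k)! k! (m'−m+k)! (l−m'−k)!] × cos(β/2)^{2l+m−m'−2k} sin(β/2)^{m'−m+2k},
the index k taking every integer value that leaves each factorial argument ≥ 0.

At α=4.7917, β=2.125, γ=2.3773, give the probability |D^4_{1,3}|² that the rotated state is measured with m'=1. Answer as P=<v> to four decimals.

First d^4_{1,3}(β=2.125), then the phase factors e^{-i(1)α} and e^{-i(3)γ}:
Half-angle: c=0.486690, s=0.873575. N=√(120·6·5040·1)=1904.940944
The bounds max(0,m−m')=2 and min(l+m,l−m')=3 give 2 terms
  k=2: (−1)^0·1904.9409/(240)·0.4867^6·0.8736^2 = +0.080498
  k=3: (−1)^1·1904.9409/(144)·0.4867^4·0.8736^4 = -0.432243
d^4_{1,3}(2.125) = +0.080498 -0.432243 = -0.351746
|D^4_{1,3}|² = |d^4_{1,3}(β)|² = (-0.351746)² = 0.123725 (the z-rotation phases have unit modulus)

P=0.1237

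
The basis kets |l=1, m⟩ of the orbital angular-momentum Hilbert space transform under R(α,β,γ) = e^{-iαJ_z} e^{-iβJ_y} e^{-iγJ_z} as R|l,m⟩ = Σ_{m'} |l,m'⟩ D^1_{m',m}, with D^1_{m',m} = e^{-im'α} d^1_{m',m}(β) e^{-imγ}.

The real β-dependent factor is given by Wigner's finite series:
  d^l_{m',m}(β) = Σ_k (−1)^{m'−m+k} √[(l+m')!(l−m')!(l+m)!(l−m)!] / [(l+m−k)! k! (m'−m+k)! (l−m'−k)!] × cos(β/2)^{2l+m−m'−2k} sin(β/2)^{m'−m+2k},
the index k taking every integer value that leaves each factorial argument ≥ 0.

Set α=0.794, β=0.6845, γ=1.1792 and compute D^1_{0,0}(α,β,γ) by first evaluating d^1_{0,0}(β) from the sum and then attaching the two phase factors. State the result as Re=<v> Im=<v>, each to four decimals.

Re=0.7747 Im=0.0000

Split into d^1_{0,0}(β=0.6845) × two z-phases.
With c≡cos(β/2)=0.942002 and s≡sin(β/2)=0.335607, N=[1·1·1·1]^{1/2}=1.000000
Admissible k: 0..1 (factorial args all ≥0)
  k=0: (−1)^0·1.0000/(1)·0.9420^2·0.3356^0 = +0.887368
  k=1: (−1)^1·1.0000/(1)·0.9420^0·0.3356^2 = -0.112632
d^1_{0,0}(0.6845) = +0.887368 -0.112632 = +0.774735
Attach z-rotation phases: D = e^{-i(0)(0.794)}·(+0.774735)·e^{-i(0)(1.1792)} = +0.774735+0.000000i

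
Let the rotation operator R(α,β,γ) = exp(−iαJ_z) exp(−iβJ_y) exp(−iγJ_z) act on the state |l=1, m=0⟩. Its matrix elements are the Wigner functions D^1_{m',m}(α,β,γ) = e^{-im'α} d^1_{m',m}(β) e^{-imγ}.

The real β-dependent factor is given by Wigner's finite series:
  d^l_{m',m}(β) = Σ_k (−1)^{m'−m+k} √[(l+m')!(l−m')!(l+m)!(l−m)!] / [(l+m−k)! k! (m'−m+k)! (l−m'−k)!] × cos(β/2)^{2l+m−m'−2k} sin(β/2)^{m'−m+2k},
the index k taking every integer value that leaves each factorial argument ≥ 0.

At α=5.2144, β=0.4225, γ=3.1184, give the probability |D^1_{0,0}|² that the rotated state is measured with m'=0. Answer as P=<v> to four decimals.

Split into d^1_{0,0}(β=0.4225) × two z-phases.
Half-angle: c=0.977770, s=0.209682. N=√(1·1·1·1)=1.000000
k: max(0,(0)−(0))=0 … min(1+(0),1−(0))=1
  k=0: (−1)^0·1.0000/(1)·0.9778^2·0.2097^0 = +0.956033
  k=1: (−1)^1·1.0000/(1)·0.9778^0·0.2097^2 = -0.043967
d^1_{0,0}(0.4225) = +0.956033 -0.043967 = +0.912067
|D^1_{0,0}|² = |d^1_{0,0}(β)|² = (+0.912067)² = 0.831866 (the z-rotation phases have unit modulus)

P=0.8319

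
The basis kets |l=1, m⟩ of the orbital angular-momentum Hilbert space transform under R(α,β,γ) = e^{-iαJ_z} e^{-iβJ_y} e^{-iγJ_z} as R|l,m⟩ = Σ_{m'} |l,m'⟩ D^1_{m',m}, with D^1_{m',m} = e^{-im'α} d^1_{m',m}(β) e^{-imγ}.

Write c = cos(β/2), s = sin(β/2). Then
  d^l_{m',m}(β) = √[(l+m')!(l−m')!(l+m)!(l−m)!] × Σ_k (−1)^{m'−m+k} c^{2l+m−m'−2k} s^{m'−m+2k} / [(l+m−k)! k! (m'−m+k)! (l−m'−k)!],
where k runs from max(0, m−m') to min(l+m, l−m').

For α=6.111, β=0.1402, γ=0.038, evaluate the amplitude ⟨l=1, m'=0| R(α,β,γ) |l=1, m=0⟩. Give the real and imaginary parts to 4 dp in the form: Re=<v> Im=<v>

Re=0.9902 Im=0.0000

Split into d^1_{0,0}(β=0.1402) × two z-phases.
Half-angle: c=0.997544, s=0.070043. N=√(1·1·1·1)=1.000000
The bounds max(0,m−m')=0 and min(l+m,l−m')=1 give 2 terms
  k=0: (−1)^0·1.0000/(1)·0.9975^2·0.0700^0 = +0.995094
  k=1: (−1)^1·1.0000/(1)·0.9975^0·0.0700^2 = -0.004906
d^1_{0,0}(0.1402) = +0.995094 -0.004906 = +0.990188
D = (+1.000000+0.000000i)·(+0.990188)·(+1.000000+0.000000i) = +0.990188+0.000000i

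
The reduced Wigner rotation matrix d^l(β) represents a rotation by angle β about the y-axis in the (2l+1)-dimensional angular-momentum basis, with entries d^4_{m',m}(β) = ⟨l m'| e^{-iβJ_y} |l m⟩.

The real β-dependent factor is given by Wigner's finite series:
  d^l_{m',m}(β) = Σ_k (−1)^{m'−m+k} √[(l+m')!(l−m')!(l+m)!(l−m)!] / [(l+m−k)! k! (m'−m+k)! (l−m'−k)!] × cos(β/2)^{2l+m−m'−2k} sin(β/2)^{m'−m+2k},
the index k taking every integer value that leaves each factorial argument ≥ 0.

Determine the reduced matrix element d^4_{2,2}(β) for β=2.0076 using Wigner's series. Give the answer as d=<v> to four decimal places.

d=0.4339

d^4_{2,2}(β=2.0076) via Wigner's sum:
c=cos(2.0076/2)=0.537101, s=sin(2.0076/2)=0.843518; N=√[720·2·720·2]=1440.000000
The bounds max(0,m−m')=0 and min(l+m,l−m')=2 give 3 terms
  k=0: (−1)^0·1440.0000/(1440)·0.5371^8·0.8435^0 = +0.006925
  k=1: (−1)^1·1440.0000/(120)·0.5371^6·0.8435^2 = -0.204977
  k=2: (−1)^2·1440.0000/(96)·0.5371^4·0.8435^4 = +0.631964
d^4_{2,2}(2.0076) = +0.006925 -0.204977 +0.631964 = +0.433912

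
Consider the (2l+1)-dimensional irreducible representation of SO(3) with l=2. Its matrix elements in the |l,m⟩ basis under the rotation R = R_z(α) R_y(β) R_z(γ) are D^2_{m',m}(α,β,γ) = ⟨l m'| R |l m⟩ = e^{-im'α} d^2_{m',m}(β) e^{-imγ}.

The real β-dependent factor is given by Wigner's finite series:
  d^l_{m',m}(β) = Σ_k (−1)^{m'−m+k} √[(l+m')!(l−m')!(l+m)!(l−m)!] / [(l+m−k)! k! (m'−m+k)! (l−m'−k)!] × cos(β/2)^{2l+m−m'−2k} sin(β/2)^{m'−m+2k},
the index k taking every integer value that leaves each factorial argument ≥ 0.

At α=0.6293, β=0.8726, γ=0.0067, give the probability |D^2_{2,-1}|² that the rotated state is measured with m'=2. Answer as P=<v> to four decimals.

P=0.0187

D^2_{2,-1}(0.6293,0.8726,0.0067) = e^{-i·2·0.6293}·d^2_{2,-1}(0.8726)·e^{-i·-1·0.0067}. Compute d first:
Half-angle: c=0.906321, s=0.422589. N=√(24·1·1·6)=12.000000
k∈{0} keeps every argument non-negative
  k=0: (−1)^3·12.0000/(6)·0.9063^1·0.4226^3 = -0.136794
d^2_{2,-1}(0.8726) = -0.136794
|D^2_{2,-1}|² = |d^2_{2,-1}(β)|² = (-0.136794)² = 0.018713 (the z-rotation phases have unit modulus)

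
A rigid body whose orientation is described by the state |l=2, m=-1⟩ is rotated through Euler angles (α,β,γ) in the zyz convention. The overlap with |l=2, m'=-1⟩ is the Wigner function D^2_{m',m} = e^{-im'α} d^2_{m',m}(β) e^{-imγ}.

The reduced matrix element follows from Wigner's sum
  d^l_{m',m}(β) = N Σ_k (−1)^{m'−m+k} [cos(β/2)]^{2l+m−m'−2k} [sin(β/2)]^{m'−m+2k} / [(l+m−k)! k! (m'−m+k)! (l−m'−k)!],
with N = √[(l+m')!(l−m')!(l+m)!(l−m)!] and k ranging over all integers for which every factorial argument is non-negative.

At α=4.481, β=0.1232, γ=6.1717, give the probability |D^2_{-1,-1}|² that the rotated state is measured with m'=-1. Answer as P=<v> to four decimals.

P=0.9626

Split into d^2_{-1,-1}(β=0.1232) × two z-phases.
c=cos(0.1232/2)=0.998103, s=sin(0.1232/2)=0.061561; N=√[1·6·1·6]=6.000000
Admissible k: 0..1 (factorial args all ≥0)
  k=0: (−1)^0·6.0000/(6)·0.9981^4·0.0616^0 = +0.992435
  k=1: (−1)^1·6.0000/(2)·0.9981^2·0.0616^2 = -0.011326
d^2_{-1,-1}(0.1232) = +0.992435 -0.011326 = +0.981109
|D^2_{-1,-1}|² = |d^2_{-1,-1}(β)|² = (+0.981109)² = 0.962574 (the z-rotation phases have unit modulus)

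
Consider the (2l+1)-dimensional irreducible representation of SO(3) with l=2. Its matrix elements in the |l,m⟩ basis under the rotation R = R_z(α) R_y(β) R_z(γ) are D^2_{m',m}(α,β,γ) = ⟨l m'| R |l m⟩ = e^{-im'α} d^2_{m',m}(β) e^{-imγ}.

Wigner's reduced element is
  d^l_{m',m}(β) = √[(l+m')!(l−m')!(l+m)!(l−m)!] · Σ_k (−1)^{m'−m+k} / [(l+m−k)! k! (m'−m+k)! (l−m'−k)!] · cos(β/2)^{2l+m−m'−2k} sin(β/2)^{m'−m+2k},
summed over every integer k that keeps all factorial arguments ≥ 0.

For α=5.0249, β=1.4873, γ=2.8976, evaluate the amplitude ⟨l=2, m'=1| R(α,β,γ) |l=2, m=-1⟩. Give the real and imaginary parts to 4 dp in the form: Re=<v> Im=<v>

Re=-0.2825 Im=-0.4541

Split into d^2_{1,-1}(β=1.4873) × two z-phases.
c=cos(1.4873/2)=0.736002, s=sin(1.4873/2)=0.676979; N=√[6·1·1·6]=6.000000
k∈{0,1} keeps every argument non-negative
  k=0: (−1)^2·6.0000/(2)·0.7360^2·0.6770^2 = +0.744783
  k=1: (−1)^3·6.0000/(6)·0.7360^0·0.6770^4 = -0.210039
d^2_{1,-1}(1.4873) = +0.744783 -0.210039 = +0.534744
Phases: e^{-i·(1)·5.0249}=+0.307449+0.951565i, e^{-i·(-1)·2.8976}=-0.970381+0.241579i ⇒ D=-0.282463-0.454055i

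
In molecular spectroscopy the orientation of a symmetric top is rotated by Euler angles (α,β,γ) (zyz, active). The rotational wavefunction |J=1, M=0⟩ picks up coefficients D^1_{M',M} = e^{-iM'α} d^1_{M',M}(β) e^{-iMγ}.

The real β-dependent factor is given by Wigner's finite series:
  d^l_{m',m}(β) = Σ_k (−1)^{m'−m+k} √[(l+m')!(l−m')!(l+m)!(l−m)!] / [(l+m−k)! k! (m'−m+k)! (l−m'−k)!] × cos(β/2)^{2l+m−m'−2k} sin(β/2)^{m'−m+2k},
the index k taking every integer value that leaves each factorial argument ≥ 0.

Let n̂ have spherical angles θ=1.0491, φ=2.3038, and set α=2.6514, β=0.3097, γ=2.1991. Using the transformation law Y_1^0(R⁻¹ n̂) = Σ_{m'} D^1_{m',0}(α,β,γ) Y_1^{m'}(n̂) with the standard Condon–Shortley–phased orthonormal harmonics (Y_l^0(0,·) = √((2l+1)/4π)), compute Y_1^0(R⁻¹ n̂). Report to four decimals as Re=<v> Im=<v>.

Need the full column D^1_{m',0} for m'=−1..1 at α=2.6514, β=0.3097, γ=2.1991.
cos(β/2)=0.988035, sin(β/2)=0.154232
d^1_{-1,0}: single k=1 term ⇒ +0.215507;  D = -0.190129+0.101460i
d^1_{0,0}: k∈[0..1] ⇒ +0.976213 -0.023787 = +0.952425;  D = +0.952425+0.000000i
d^1_{1,0}: single k=0 term ⇒ -0.215507;  D = +0.190129+0.101460i
Y_1^{m'}(θ=1.0491,φ=2.3038) and Σ D·Y over m':
  (-0.1901+0.1015i)·(-0.2004-0.2226i)  (+0.9524+0.0000i)·(+0.2435+0.0000i)  (+0.1901+0.1015i)·(+0.2004-0.2226i)
Y_1^0(R⁻¹ n̂) = +0.353294+0.000000i

Re=0.3533 Im=0.0000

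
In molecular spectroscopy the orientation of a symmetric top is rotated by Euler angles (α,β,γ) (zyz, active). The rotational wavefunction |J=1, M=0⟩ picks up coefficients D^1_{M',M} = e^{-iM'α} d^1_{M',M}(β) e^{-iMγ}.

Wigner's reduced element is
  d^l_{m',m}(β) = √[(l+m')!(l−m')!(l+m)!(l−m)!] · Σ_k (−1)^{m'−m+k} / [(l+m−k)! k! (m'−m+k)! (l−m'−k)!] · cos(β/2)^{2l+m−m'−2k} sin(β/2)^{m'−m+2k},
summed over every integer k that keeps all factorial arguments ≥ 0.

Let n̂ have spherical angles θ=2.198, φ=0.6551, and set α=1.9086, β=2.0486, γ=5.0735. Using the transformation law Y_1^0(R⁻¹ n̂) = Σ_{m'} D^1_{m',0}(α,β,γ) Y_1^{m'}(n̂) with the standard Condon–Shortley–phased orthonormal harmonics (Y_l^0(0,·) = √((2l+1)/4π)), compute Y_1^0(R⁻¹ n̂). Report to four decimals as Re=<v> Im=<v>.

Re=0.2415 Im=0.0000

Need the full column D^1_{m',0} for m'=−1..1 at α=1.9086, β=2.0486, γ=5.0735.
cos(β/2)=0.519697, sin(β/2)=0.854351
d^1_{-1,0}: single k=1 term ⇒ +0.627916;  D = -0.208101+0.592429i
d^1_{0,0}: k∈[0..1] ⇒ +0.270085 -0.729915 = -0.459830;  D = -0.459830+0.000000i
d^1_{1,0}: single k=0 term ⇒ -0.627916;  D = +0.208101+0.592429i
Y_1^{m'}(θ=2.198,φ=0.6551) and Σ D·Y over m':
  (-0.2081+0.5924i)·(+0.2218-0.1704i)  (-0.4598+0.0000i)·(-0.2868+0.0000i)  (+0.2081+0.5924i)·(-0.2218-0.1704i)
Y_1^0(R⁻¹ n̂) = +0.241463+0.000000i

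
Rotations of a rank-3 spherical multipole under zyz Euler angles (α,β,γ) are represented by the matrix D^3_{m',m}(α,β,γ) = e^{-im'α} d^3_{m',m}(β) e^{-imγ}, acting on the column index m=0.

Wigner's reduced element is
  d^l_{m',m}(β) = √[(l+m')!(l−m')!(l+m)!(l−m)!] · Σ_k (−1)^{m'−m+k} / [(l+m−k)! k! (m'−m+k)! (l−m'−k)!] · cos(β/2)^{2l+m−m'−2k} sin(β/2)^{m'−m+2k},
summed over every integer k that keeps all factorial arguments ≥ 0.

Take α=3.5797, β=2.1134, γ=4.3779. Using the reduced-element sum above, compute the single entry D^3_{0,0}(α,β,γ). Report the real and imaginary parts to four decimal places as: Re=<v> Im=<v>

D^3_{0,0}(3.5797,2.1134,4.3779) = e^{-i·0·3.5797}·d^3_{0,0}(2.1134)·e^{-i·0·4.3779}. Compute d first:
With c≡cos(β/2)=0.491748 and s≡sin(β/2)=0.870737, N=[6·6·6·6]^{1/2}=36.000000
k: max(0,(0)−(0))=0 … min(3+(0),3−(0))=3
  k=0: (−1)^0·36.0000/(36)·0.4917^6·0.8707^0 = +0.014140
  k=1: (−1)^1·36.0000/(4)·0.4917^4·0.8707^2 = -0.399014
  k=2: (−1)^2·36.0000/(4)·0.4917^2·0.8707^4 = +1.251057
  k=3: (−1)^3·36.0000/(36)·0.4917^0·0.8707^6 = -0.435836
d^3_{0,0}(2.1134) = +0.014140 -0.399014 +1.251057 -0.435836 = +0.430347
D = (+1.000000+0.000000i)·(+0.430347)·(+1.000000+0.000000i) = +0.430347+0.000000i

Re=0.4303 Im=0.0000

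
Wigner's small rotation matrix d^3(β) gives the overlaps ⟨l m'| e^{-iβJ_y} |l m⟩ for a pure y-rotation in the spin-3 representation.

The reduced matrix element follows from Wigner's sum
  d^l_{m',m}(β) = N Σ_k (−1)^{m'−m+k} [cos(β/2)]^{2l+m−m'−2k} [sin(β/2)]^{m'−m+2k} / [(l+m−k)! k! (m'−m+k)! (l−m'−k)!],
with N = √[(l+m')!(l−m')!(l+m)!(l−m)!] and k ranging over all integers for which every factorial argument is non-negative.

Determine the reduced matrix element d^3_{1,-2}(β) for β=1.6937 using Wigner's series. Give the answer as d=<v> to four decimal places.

d^3_{1,-2}(β=1.6937) via Wigner's sum:
c=cos(1.6937/2)=0.662346, s=sin(1.6937/2)=0.749198; N=√[24·2·1·120]=75.894664
The bounds max(0,m−m')=0 and min(l+m,l−m')=1 give 2 terms
  k=0: (−1)^3·75.8947/(12)·0.6623^3·0.7492^3 = -0.772814
  k=1: (−1)^4·75.8947/(24)·0.6623^1·0.7492^5 = +0.494387
d^3_{1,-2}(1.6937) = -0.772814 +0.494387 = -0.278426

d=-0.2784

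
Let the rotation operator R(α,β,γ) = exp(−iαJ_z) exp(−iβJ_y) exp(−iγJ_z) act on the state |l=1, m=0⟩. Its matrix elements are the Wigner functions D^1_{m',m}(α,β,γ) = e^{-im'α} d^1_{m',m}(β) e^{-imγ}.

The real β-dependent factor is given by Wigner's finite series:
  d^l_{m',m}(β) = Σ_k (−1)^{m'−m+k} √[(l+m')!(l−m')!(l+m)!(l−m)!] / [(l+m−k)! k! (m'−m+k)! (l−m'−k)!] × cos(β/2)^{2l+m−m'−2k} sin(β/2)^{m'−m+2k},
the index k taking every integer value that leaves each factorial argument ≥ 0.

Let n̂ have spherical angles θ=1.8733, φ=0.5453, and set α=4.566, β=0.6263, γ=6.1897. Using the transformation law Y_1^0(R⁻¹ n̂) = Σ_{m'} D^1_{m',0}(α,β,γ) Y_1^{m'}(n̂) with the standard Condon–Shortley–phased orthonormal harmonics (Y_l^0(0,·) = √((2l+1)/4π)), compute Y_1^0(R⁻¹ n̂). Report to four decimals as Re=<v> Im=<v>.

Re=-0.2923 Im=0.0000

Need the full column D^1_{m',0} for m'=−1..1 at α=4.566, β=0.6263, γ=6.1897.
cos(β/2)=0.951368, sin(β/2)=0.308057
d^1_{-1,0}: single k=1 term ⇒ +0.414471;  D = -0.060458-0.410038i
d^1_{0,0}: k∈[0..1] ⇒ +0.905101 -0.094899 = +0.810202;  D = +0.810202+0.000000i
d^1_{1,0}: single k=0 term ⇒ -0.414471;  D = +0.060458-0.410038i
Y_1^{m'}(θ=1.8733,φ=0.5453) and Σ D·Y over m':
  (-0.0605-0.4100i)·(+0.2820-0.1711i)  (+0.8102+0.0000i)·(-0.1456+0.0000i)  (+0.0605-0.4100i)·(-0.2820-0.1711i)
Y_1^0(R⁻¹ n̂) = -0.292312+0.000000i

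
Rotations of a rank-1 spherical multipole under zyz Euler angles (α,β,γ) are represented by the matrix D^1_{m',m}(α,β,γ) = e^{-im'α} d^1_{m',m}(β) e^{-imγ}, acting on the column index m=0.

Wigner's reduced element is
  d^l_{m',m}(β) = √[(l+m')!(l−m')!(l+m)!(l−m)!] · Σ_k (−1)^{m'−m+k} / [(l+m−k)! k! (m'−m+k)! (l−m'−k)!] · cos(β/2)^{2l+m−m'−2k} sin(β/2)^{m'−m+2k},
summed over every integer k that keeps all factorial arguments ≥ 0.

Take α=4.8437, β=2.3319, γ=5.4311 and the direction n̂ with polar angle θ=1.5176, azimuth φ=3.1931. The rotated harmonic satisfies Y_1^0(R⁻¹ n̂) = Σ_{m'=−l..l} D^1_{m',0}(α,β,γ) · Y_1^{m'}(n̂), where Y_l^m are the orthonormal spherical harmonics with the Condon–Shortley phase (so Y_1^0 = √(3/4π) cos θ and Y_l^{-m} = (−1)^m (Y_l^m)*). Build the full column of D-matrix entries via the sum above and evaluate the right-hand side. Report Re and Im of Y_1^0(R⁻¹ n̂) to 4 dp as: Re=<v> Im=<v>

Need the full column D^1_{m',0} for m'=−1..1 at α=4.8437, β=2.3319, γ=5.4311.
cos(β/2)=0.393878, sin(β/2)=0.919163
d^1_{-1,0}: single k=1 term ⇒ +0.511999;  D = +0.067038-0.507591i
d^1_{0,0}: k∈[0..1] ⇒ +0.155139 -0.844861 = -0.689721;  D = -0.689721+0.000000i
d^1_{1,0}: single k=0 term ⇒ -0.511999;  D = -0.067038-0.507591i
Y_1^{m'}(θ=1.5176,φ=3.1931) and Σ D·Y over m':
  (+0.0670-0.5076i)·(-0.3445+0.0178i)  (-0.6897+0.0000i)·(+0.0260+0.0000i)  (-0.0670-0.5076i)·(+0.3445+0.0178i)
Y_1^0(R⁻¹ n̂) = -0.046082+0.000000i

Re=-0.0461 Im=0.0000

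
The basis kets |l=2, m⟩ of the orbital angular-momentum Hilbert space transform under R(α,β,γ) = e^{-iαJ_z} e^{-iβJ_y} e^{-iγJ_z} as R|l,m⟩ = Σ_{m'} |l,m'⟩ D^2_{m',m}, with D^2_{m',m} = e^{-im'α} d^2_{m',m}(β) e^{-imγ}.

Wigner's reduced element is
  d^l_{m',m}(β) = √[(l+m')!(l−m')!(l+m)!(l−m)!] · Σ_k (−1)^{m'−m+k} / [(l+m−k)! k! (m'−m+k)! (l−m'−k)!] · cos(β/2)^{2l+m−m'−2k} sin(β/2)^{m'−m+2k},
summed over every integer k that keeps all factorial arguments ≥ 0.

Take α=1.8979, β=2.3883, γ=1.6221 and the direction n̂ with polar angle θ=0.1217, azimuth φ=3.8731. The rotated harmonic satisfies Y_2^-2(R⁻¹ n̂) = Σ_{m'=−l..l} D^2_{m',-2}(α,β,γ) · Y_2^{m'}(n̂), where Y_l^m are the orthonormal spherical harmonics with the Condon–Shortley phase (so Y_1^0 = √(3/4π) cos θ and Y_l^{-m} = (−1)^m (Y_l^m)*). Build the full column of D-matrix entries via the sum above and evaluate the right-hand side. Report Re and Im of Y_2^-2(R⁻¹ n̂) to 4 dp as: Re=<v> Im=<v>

Need the full column D^2_{m',-2} for m'=−2..2 at α=1.8979, β=2.3883, γ=1.6221.
cos(β/2)=0.367804, sin(β/2)=0.929903
d^2_{-2,-2}: single k=0 term ⇒ +0.018301;  D = +0.013305+0.012565i
d^2_{-1,-2}: single k=0 term ⇒ -0.092537;  D = -0.038552+0.084124i
d^2_{0,-2}: single k=0 term ⇒ +0.286539;  D = -0.285032-0.029349i
d^2_{1,-2}: single k=0 term ⇒ -0.591507;  D = -0.131679-0.576664i
d^2_{2,-2}: single k=0 term ⇒ +0.747741;  D = +0.636841-0.391854i
Y_2^{m'}(θ=0.1217,φ=3.8731) and Σ D·Y over m':
  (+0.0133+0.0126i)·(+0.0006-0.0057i)  (-0.0386+0.0841i)·(-0.0693+0.0622i)  (-0.2850-0.0293i)·(+0.6168+0.0000i)  (-0.1317-0.5767i)·(+0.0693+0.0622i)  (+0.6368-0.3919i)·(+0.0006+0.0057i)
Y_2^-2(R⁻¹ n̂) = -0.148954-0.071171i

Re=-0.1490 Im=-0.0712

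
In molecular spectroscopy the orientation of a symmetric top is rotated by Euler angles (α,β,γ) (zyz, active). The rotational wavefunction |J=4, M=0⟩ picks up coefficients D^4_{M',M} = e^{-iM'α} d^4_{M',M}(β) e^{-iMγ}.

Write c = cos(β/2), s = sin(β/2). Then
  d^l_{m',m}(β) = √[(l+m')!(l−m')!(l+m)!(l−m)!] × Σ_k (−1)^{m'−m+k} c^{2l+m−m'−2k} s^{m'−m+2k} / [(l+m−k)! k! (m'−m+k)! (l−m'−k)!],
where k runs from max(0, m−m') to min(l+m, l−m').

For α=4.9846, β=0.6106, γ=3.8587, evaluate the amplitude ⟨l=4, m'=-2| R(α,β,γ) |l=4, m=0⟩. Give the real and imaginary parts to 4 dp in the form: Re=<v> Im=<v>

Re=-0.4112 Im=-0.2489

First d^4_{-2,0}(β=0.6106), then the phase factors e^{-i(-2)α} and e^{-i(0)γ}:
With c≡cos(β/2)=0.953757 and s≡sin(β/2)=0.300579, N=[2·720·24·24]^{1/2}=910.735966
The bounds max(0,m−m')=2 and min(l+m,l−m')=4 give 3 terms
  k=2: (−1)^0·910.7360/(96)·0.9538^6·0.3006^2 = +0.645157
  k=3: (−1)^1·910.7360/(36)·0.9538^4·0.3006^4 = -0.170874
  k=4: (−1)^2·910.7360/(96)·0.9538^2·0.3006^6 = +0.006364
d^4_{-2,0}(0.6106) = +0.645157 -0.170874 +0.006364 = +0.480647
Attach z-rotation phases: D = e^{-i(-2)(4.9846)}·(+0.480647)·e^{-i(0)(3.8587)} = -0.411158-0.248938i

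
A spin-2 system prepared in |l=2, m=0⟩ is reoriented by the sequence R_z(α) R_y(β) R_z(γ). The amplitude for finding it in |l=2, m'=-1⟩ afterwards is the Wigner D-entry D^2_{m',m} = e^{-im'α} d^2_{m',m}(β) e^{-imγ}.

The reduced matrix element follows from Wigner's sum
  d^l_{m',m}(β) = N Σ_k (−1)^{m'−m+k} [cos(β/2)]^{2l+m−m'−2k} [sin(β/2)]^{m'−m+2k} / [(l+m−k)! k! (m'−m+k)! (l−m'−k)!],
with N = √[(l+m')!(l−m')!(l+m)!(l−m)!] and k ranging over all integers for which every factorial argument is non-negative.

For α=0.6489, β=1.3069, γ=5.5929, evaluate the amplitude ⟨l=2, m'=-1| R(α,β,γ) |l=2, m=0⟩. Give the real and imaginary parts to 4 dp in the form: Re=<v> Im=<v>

Split into d^2_{-1,0}(β=1.3069) × two z-phases.
c=cos(1.3069/2)=0.793991, s=sin(1.3069/2)=0.607929; N=√[1·6·2·2]=4.898979
Admissible k: 1..2 (factorial args all ≥0)
  k=1: (−1)^0·4.8990/(2)·0.7940^3·0.6079^1 = +0.745377
  k=2: (−1)^1·4.8990/(2)·0.7940^1·0.6079^3 = -0.436969
d^2_{-1,0}(1.3069) = +0.745377 -0.436969 = +0.308408
D = (+0.796749+0.604310i)·(+0.308408)·(+1.000000+0.000000i) = +0.245724+0.186374i

Re=0.2457 Im=0.1864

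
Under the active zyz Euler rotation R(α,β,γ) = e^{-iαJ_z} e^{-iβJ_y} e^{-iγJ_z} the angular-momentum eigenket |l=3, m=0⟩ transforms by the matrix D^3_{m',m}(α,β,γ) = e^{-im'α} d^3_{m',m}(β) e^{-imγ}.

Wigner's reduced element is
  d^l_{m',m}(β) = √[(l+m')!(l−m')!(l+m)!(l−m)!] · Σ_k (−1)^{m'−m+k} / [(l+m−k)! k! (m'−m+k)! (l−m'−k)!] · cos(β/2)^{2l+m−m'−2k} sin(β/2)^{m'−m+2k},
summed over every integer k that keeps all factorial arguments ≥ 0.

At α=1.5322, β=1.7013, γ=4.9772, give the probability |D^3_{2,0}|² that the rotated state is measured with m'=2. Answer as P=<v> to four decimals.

D^3_{2,0}(1.5322,1.7013,4.9772) = e^{-i·2·1.5322}·d^3_{2,0}(1.7013)·e^{-i·0·4.9772}. Compute d first:
With c≡cos(β/2)=0.659495 and s≡sin(β/2)=0.751709, N=[120·1·6·6]^{1/2}=65.726707
Admissible k: 0..1 (factorial args all ≥0)
  k=0: (−1)^2·65.7267/(12)·0.6595^4·0.7517^2 = +0.585471
  k=1: (−1)^3·65.7267/(12)·0.6595^2·0.7517^4 = -0.760646
d^3_{2,0}(1.7013) = +0.585471 -0.760646 = -0.175175
|D^3_{2,0}|² = |d^3_{2,0}(β)|² = (-0.175175)² = 0.030686 (the z-rotation phases have unit modulus)

P=0.0307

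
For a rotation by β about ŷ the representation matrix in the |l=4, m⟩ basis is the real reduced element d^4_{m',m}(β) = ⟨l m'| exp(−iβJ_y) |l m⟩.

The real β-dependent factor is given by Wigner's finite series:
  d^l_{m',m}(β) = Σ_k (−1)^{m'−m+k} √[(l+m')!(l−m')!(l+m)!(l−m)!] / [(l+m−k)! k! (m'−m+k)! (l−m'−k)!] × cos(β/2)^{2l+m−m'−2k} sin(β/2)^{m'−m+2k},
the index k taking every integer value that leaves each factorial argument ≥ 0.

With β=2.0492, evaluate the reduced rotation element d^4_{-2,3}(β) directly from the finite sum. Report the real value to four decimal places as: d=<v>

d^4_{-2,3}(β=2.0492) via Wigner's sum:
c=cos(2.0492/2)=0.519441, s=sin(2.0492/2)=0.854506; N=√[2·720·5040·1]=2693.993318
k∈{5,6} keeps every argument non-negative
  k=5: (−1)^0·2693.9933/(240)·0.5194^3·0.8545^5 = +0.716754
  k=6: (−1)^1·2693.9933/(720)·0.5194^1·0.8545^7 = -0.646558
d^4_{-2,3}(2.0492) = +0.716754 -0.646558 = +0.070196

d=0.0702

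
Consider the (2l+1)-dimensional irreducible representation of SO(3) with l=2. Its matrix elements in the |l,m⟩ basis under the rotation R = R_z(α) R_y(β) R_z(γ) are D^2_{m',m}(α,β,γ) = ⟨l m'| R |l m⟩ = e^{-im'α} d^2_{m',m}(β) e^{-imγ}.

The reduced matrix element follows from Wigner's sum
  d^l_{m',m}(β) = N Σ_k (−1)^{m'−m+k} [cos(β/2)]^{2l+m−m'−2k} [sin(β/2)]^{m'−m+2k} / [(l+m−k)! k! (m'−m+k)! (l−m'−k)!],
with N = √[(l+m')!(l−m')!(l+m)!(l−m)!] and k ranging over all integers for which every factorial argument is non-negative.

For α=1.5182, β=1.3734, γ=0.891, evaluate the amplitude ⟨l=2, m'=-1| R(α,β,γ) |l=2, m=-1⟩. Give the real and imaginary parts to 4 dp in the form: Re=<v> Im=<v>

Re=0.2703 Im=-0.2430

D^2_{-1,-1}(1.5182,1.3734,0.891) = e^{-i·-1·1.5182}·d^2_{-1,-1}(1.3734)·e^{-i·-1·0.891}. Compute d first:
c=cos(1.3734/2)=0.773342, s=sin(1.3734/2)=0.633989; N=√[1·6·1·6]=6.000000
The bounds max(0,m−m')=0 and min(l+m,l−m')=1 give 2 terms
  k=0: (−1)^0·6.0000/(6)·0.7733^4·0.6340^0 = +0.357674
  k=1: (−1)^1·6.0000/(2)·0.7733^2·0.6340^2 = -0.721154
d^2_{-1,-1}(1.3734) = +0.357674 -0.721154 = -0.363480
D = (+0.052572+0.998617i)·(-0.363480)·(+0.628635+0.777701i) = +0.270275-0.243041i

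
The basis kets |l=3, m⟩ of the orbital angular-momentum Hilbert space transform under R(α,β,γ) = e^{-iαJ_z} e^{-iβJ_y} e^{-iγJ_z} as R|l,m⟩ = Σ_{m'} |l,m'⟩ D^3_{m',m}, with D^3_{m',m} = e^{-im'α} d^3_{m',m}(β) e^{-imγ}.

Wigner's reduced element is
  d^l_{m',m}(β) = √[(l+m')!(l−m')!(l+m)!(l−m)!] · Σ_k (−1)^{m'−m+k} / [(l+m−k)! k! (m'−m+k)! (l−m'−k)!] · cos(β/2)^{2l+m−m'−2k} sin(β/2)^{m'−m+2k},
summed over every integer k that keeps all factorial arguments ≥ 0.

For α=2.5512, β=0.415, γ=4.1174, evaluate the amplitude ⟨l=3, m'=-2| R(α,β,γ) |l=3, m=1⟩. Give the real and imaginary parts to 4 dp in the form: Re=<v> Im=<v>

Split into d^3_{-2,1}(β=0.415) × two z-phases.
c=cos(0.415/2)=0.978549, s=sin(0.415/2)=0.206014; N=√[1·120·24·2]=75.894664
Admissible k: 3..4 (factorial args all ≥0)
  k=3: (−1)^0·75.8947/(12)·0.9785^3·0.2060^3 = +0.051817
  k=4: (−1)^1·75.8947/(24)·0.9785^1·0.2060^5 = -0.001148
d^3_{-2,1}(0.415) = +0.051817 -0.001148 = +0.050668
Attach z-rotation phases: D = e^{-i(-2)(2.5512)}·(+0.050668)·e^{-i(1)(4.1174)} = +0.028013+0.042220i

Re=0.0280 Im=0.0422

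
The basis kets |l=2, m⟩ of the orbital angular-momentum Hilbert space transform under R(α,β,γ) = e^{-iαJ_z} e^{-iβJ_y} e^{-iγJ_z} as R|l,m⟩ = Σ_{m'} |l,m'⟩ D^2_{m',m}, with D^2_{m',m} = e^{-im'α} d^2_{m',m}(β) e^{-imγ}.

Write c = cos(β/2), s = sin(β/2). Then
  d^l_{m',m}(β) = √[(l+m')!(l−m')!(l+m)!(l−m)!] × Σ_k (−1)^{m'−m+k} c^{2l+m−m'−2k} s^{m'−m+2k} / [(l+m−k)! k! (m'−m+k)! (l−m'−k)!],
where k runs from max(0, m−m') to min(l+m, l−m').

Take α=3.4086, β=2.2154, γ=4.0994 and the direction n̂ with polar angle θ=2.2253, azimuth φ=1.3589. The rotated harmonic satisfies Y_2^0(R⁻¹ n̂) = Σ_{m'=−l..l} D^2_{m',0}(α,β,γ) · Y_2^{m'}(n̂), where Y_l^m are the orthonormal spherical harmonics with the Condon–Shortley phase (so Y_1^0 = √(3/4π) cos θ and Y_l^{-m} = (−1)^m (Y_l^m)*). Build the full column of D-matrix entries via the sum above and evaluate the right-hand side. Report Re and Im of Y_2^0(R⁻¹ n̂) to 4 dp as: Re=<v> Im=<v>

Need the full column D^2_{m',0} for m'=−2..2 at α=3.4086, β=2.2154, γ=4.0994.
cos(β/2)=0.446720, sin(β/2)=0.894674
d^2_{-2,0}: single k=2 term ⇒ +0.391270;  D = +0.336794+0.199154i
d^2_{-1,0}: k∈[1..2] ⇒ +0.195365 -0.783620 = -0.588254;  D = +0.567409+0.155209i
d^2_{0,0}: k∈[0..2] ⇒ +0.039824 -0.638941 +0.640706 = +0.041588;  D = +0.041588+0.000000i
d^2_{1,0}: k∈[0..1] ⇒ -0.195365 +0.783620 = +0.588254;  D = -0.567409+0.155209i
d^2_{2,0}: single k=0 term ⇒ +0.391270;  D = +0.336794-0.199154i
Y_2^{m'}(θ=2.2253,φ=1.3589) and Σ D·Y over m':
  (+0.3368+0.1992i)·(-0.2216-0.1000i)  (+0.5674+0.1552i)·(-0.0785+0.3648i)  (+0.0416+0.0000i)·(+0.0353+0.0000i)  (-0.5674+0.1552i)·(+0.0785+0.3648i)  (+0.3368-0.1992i)·(-0.2216+0.1000i)
Y_2^0(R⁻¹ n̂) = -0.310270+0.000000i

Re=-0.3103 Im=0.0000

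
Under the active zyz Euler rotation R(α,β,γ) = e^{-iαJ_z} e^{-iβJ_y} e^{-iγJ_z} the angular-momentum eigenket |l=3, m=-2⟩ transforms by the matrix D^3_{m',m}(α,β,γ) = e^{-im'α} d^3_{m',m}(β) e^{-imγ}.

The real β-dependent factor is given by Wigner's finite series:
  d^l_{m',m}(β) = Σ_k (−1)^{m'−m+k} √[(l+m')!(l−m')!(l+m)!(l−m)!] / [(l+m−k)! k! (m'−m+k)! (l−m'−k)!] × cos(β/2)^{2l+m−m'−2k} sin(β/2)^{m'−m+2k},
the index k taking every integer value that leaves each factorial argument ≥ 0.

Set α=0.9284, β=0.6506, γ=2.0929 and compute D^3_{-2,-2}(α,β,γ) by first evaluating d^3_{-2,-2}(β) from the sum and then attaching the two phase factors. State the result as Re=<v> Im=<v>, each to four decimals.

Split into d^3_{-2,-2}(β=0.6506) × two z-phases.
With c≡cos(β/2)=0.947555 and s≡sin(β/2)=0.319593, N=[1·120·1·120]^{1/2}=120.000000
The bounds max(0,m−m')=0 and min(l+m,l−m')=1 give 2 terms
  k=0: (−1)^0·120.0000/(120)·0.9476^6·0.3196^0 = +0.723813
  k=1: (−1)^1·120.0000/(24)·0.9476^4·0.3196^2 = -0.411701
d^3_{-2,-2}(0.6506) = +0.723813 -0.411701 = +0.312112
D = (-0.282120+0.959379i)·(+0.312112)·(-0.502587-0.864526i) = +0.303122-0.074367i

Re=0.3031 Im=-0.0744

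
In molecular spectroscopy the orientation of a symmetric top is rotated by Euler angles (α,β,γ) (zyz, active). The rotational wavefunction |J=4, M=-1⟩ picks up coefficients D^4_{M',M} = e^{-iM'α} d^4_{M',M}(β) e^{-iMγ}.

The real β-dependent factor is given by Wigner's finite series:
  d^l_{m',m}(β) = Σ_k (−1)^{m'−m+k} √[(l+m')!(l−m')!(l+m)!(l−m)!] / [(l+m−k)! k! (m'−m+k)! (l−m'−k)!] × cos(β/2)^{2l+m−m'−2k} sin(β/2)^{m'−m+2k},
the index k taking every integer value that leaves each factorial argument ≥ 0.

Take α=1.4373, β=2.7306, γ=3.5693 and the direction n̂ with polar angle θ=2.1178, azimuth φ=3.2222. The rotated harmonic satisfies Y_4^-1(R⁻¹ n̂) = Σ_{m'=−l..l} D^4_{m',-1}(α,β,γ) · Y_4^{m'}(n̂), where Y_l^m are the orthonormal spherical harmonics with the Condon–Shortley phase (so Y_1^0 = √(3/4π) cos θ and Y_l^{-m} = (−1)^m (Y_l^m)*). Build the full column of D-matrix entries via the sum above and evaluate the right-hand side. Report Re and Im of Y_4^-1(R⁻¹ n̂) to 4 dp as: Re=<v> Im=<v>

Re=0.2437 Im=-0.2145

Need the full column D^4_{m',-1} for m'=−4..4 at α=1.4373, β=2.7306, γ=3.5693.
cos(β/2)=0.204053, sin(β/2)=0.978960
d^4_{-4,-1}: single k=3 term ⇒ +0.002484;  D = -0.002470+0.000263i
d^4_{-3,-1}: k∈[2..3] ⇒ +0.000549 -0.021064 = -0.020515;  D = +0.000558-0.020508i
d^4_{-2,-1}: k∈[1..3] ⇒ +0.000061 -0.007041 +0.108036 = +0.101057;  D = +0.099754+0.016171i
d^4_{-1,-1}: k∈[0..3] ⇒ +0.000003 -0.001038 +0.047770 -0.366501 = -0.319766;  D = -0.092727+0.306026i
d^4_{0,-1}: k∈[0..3] ⇒ -0.000064 +0.008906 -0.204984 +0.786343 = +0.590201;  D = -0.537035-0.244807i
d^4_{1,-1}: k∈[0..3] ⇒ +0.000692 -0.047770 +0.549752 -0.843566 = -0.340892;  D = +0.181425-0.288604i
d^4_{2,-1}: k∈[0..2] ⇒ -0.004694 +0.162054 -0.745991 = -0.588631;  D = -0.452213-0.376815i
d^4_{3,-1}: k∈[0..1] ⇒ +0.021064 -0.290901 = -0.269837;  D = -0.198792+0.182465i
d^4_{4,-1}: single k=0 term ⇒ -0.057167;  D = +0.032707+0.046886i
Y_4^{m'}(θ=2.1178,φ=3.2222) and Σ D·Y over m':
  (-0.0025+0.0003i)·(+0.2233-0.0746i)  (+0.0006-0.0205i)·(+0.3938-0.0971i)  (+0.0998+0.0162i)·(+0.2153-0.0350i)  (-0.0927+0.3060i)·(-0.2317+0.0187i)  (-0.5370-0.2448i)·(-0.2702+0.0000i)  (+0.1814-0.2886i)·(+0.2317+0.0187i)  (-0.4522-0.3768i)·(+0.2153+0.0350i)  (-0.1988+0.1825i)·(-0.3938-0.0971i)  (+0.0327+0.0469i)·(+0.2233+0.0746i)
Y_4^-1(R⁻¹ n̂) = +0.243721-0.214466i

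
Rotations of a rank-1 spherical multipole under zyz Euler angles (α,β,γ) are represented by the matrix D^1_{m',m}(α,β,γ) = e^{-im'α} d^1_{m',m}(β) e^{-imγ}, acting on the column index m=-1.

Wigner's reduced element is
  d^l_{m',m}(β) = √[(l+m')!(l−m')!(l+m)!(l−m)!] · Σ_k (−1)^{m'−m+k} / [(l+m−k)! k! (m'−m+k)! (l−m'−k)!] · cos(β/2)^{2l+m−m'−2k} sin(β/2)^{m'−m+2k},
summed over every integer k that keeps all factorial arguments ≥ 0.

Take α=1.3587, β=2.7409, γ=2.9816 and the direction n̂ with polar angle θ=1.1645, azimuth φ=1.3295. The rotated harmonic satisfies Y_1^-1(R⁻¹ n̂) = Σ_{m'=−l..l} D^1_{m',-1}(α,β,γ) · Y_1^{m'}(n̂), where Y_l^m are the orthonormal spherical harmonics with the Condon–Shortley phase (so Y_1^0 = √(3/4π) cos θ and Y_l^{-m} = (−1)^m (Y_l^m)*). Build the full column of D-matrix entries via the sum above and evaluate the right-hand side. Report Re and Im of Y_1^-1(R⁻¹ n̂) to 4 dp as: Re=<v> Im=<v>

Need the full column D^1_{m',-1} for m'=−1..1 at α=1.3587, β=2.7409, γ=2.9816.
cos(β/2)=0.199009, sin(β/2)=0.979998
d^1_{-1,-1}: single k=0 term ⇒ +0.039604;  D = -0.014399-0.036894i
d^1_{0,-1}: single k=0 term ⇒ -0.275811;  D = +0.272289-0.043940i
d^1_{1,-1}: single k=0 term ⇒ +0.960396;  D = -0.050017+0.959092i
Y_1^{m'}(θ=1.1645,φ=1.3295) and Σ D·Y over m':
  (-0.0144-0.0369i)·(+0.0758-0.3082i)  (+0.2723-0.0439i)·(+0.1931+0.0000i)  (-0.0500+0.9591i)·(-0.0758-0.3082i)
Y_1^-1(R⁻¹ n̂) = +0.339477-0.064168i

Re=0.3395 Im=-0.0642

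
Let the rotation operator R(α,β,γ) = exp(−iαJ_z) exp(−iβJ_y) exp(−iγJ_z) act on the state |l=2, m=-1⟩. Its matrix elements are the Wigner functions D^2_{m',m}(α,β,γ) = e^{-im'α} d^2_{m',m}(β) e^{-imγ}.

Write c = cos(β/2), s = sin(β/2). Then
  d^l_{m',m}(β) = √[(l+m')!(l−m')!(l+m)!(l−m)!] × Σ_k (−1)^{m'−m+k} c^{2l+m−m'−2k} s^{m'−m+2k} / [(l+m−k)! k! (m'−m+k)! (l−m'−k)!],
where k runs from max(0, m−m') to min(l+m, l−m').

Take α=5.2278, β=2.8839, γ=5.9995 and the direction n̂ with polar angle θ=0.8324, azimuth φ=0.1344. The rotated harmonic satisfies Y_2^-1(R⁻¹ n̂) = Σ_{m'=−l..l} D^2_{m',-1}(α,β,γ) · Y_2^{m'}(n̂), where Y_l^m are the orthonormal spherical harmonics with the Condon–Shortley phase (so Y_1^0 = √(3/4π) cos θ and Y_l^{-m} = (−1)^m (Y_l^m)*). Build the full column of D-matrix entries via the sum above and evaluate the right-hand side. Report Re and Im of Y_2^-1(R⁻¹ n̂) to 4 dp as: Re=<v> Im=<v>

Re=0.2747 Im=0.2408

Need the full column D^2_{m',-1} for m'=−2..2 at α=5.2278, β=2.8839, γ=5.9995.
cos(β/2)=0.128490, sin(β/2)=0.991711
d^2_{-2,-1}: single k=1 term ⇒ +0.004208;  D = -0.003087-0.002859i
d^2_{-1,-1}: k∈[0..1] ⇒ +0.000273 -0.048711 = -0.048439;  D = -0.011124+0.047144i
d^2_{0,-1}: k∈[0..1] ⇒ -0.005153 +0.306973 = +0.301820;  D = +0.289756-0.084478i
d^2_{1,-1}: k∈[0..1] ⇒ +0.048711 -0.967253 = -0.918542;  D = -0.658343-0.640549i
d^2_{2,-1}: single k=0 term ⇒ -0.250643;  D = +0.063536-0.242456i
Y_2^{m'}(θ=0.8324,φ=0.1344) and Σ D·Y over m':
  (-0.0031-0.0029i)·(+0.2037-0.0561i)  (-0.0111+0.0471i)·(+0.3811-0.0515i)  (+0.2898-0.0845i)·(+0.1133+0.0000i)  (-0.6583-0.6405i)·(-0.3811-0.0515i)  (+0.0635-0.2425i)·(+0.2037+0.0561i)
Y_2^-1(R⁻¹ n̂) = +0.274659+0.240780i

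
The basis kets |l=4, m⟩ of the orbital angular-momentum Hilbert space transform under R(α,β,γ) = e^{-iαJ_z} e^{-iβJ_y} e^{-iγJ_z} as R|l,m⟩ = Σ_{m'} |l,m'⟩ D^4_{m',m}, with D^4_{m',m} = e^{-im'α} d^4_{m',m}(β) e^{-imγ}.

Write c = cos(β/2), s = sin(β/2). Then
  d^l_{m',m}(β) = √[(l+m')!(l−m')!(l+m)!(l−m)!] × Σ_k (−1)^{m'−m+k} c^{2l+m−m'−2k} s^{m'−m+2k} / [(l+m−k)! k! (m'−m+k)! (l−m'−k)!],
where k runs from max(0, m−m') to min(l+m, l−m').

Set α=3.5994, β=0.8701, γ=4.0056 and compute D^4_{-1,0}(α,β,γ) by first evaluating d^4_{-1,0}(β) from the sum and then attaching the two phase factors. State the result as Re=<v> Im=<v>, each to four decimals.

Re=0.0223 Im=0.0110

First d^4_{-1,0}(β=0.8701), then the phase factors e^{-i(-1)α} and e^{-i(0)γ}:
With c≡cos(β/2)=0.906849 and s≡sin(β/2)=0.421456, N=[6·120·24·24]^{1/2}=643.987578
k∈{1,2,3,4} keeps every argument non-negative
  k=1: (−1)^0·643.9876/(144)·0.9068^7·0.4215^1 = +0.950630
  k=2: (−1)^1·643.9876/(24)·0.9068^5·0.4215^3 = -1.231961
  k=3: (−1)^2·643.9876/(24)·0.9068^3·0.4215^5 = +0.266092
  k=4: (−1)^3·643.9876/(144)·0.9068^1·0.4215^7 = -0.009579
d^4_{-1,0}(0.8701) = +0.950630 -1.231961 +0.266092 -0.009579 = -0.024818
Attach z-rotation phases: D = e^{-i(-1)(3.5994)}·(-0.024818)·e^{-i(0)(4.0056)} = +0.022262+0.010969i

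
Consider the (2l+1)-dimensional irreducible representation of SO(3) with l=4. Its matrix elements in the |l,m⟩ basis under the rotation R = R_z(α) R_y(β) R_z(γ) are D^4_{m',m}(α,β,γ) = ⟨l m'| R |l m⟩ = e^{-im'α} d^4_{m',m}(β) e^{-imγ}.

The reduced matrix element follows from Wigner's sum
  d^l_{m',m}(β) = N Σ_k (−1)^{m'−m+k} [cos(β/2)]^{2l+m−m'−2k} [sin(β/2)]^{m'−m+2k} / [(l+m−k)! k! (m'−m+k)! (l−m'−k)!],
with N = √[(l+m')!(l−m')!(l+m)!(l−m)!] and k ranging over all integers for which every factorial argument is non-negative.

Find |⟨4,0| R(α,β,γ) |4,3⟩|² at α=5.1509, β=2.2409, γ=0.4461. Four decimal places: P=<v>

P=0.1956

D^4_{0,3}(5.1509,2.2409,0.4461) = e^{-i·0·5.1509}·d^4_{0,3}(2.2409)·e^{-i·3·0.4461}. Compute d first:
Half-angle: c=0.435277, s=0.900296. N=√(24·24·5040·1)=1703.830978
k∈{3,4} keeps every argument non-negative
  k=3: (−1)^0·1703.8310/(144)·0.4353^5·0.9003^3 = +0.134912
  k=4: (−1)^1·1703.8310/(144)·0.4353^3·0.9003^5 = -0.577152
d^4_{0,3}(2.2409) = +0.134912 -0.577152 = -0.442239
|D^4_{0,3}|² = |d^4_{0,3}(β)|² = (-0.442239)² = 0.195576 (the z-rotation phases have unit modulus)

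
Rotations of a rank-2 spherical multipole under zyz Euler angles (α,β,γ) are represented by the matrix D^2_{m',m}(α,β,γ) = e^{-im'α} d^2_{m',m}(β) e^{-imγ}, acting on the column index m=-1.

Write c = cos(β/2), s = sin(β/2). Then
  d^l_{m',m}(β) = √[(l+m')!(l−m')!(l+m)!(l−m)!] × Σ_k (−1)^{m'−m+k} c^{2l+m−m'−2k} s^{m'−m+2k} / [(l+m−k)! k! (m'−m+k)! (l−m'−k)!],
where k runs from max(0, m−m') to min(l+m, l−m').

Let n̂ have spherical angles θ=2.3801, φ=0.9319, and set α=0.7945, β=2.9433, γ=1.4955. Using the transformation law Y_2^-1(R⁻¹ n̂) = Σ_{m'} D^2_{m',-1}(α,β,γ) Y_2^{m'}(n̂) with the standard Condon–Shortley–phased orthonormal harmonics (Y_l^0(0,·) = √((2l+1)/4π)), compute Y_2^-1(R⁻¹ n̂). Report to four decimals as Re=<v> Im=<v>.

Re=0.0356 Im=-0.3477

Need the full column D^2_{m',-1} for m'=−2..2 at α=0.7945, β=2.9433, γ=1.4955.
cos(β/2)=0.098984, sin(β/2)=0.995089
d^2_{-2,-1}: single k=1 term ⇒ +0.001930;  D = -0.001927+0.000110i
d^2_{-1,-1}: k∈[0..1] ⇒ +0.000096 -0.029105 = -0.029009;  D = +0.019111-0.021825i
d^2_{0,-1}: k∈[0..1] ⇒ -0.002364 +0.238906 = +0.236542;  D = +0.017794+0.235871i
d^2_{1,-1}: k∈[0..1] ⇒ +0.029105 -0.980500 = -0.951395;  D = -0.727054-0.613633i
d^2_{2,-1}: single k=0 term ⇒ -0.195066;  D = -0.194214+0.018212i
Y_2^{m'}(θ=2.3801,φ=0.9319) and Σ D·Y over m':
  (-0.0019+0.0001i)·(-0.0531-0.1761i)  (+0.0191-0.0218i)·(-0.2301+0.3097i)  (+0.0178+0.2359i)·(+0.1803+0.0000i)  (-0.7271-0.6136i)·(+0.2301+0.3097i)  (-0.1942+0.0182i)·(-0.0531+0.1761i)
Y_2^-1(R⁻¹ n̂) = +0.035585-0.347731i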